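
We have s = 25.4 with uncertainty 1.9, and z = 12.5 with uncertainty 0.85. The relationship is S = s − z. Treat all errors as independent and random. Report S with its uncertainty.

12.9 ± 2.08

Sums and differences: (δS)² = Σ (cᵢ δxᵢ)².
  (δs)² = 3.61;  (δz)² = 0.722
δS = √(4.33) = 2.08
S = 12.9.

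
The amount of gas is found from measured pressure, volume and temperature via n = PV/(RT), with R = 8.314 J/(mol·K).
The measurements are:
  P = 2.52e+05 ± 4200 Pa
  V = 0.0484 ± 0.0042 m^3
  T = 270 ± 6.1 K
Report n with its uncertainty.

Products/powers → add relative errors in quadrature, weighted by exponent:
  (1·δP/P)² = (1×0.0167)² = 0.000278;  (1·δV/V)² = (1×0.0868)² = 0.00753;  (-1·δT/T)² = (-1×0.0226)² = 0.000510
δn/n = √(0.00832) = 0.0912
n = 5.43 mol, so δn = 0.0912 × 5.43 = 0.496 mol.

5.43 ± 0.496 mol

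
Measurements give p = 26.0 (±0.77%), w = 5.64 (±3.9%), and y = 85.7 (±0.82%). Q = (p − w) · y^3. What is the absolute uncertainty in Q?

3.67e+05

Let u = p − w = 20.4. δu = √(δp² + δw²) = √(0.0401 + 0.0484) = 0.297, so δu/u = 0.0146.
Q is then a monomial in u, y:
δQ/Q = √((δu/u)² + (3·δy/y)²) = √(0.000213 + 0.000605) = 0.0286
Q = 1.28e+07, so δQ = 0.0286 × 1.28e+07 = 3.67e+05.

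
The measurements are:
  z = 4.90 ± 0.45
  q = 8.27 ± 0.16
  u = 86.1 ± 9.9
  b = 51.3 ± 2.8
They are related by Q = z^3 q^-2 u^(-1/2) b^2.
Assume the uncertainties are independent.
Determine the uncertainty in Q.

148

Products/powers → add relative errors in quadrature, weighted by exponent:
  (3·δz/z)² = (3×0.0918)² = 0.0759;  (-2·δq/q)² = (-2×0.0193)² = 0.00150;  (−½·δu/u)² = (-0.5×0.115)² = 0.00331;  (2·δb/b)² = (2×0.0546)² = 0.0119
δQ/Q = √(0.0926) = 0.304
Q = 488, so δQ = 0.304 × 488 = 148.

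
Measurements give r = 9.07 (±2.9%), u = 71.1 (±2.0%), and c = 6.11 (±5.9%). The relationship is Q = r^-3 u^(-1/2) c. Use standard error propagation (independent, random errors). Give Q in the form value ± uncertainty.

0.000971 ± 0.000103

For a monomial Q ∝ r^-3, u^(-1/2), c, fractional errors add in quadrature:
  (-3·δr/r)² = (-3×0.0290)² = 0.00757;  (−½·δu/u)² = (-0.5×0.0200)² = 0.000100;  (1·δc/c)² = (1×0.0590)² = 0.00348
δQ/Q = √(0.0112) = 0.106
Q = 0.000971, so δQ = 0.106 × 0.000971 = 0.000103.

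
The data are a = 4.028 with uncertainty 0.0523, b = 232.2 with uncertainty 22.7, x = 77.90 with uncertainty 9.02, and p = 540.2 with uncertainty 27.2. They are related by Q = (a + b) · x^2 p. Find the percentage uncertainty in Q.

25.6%

Let u = a + b = 236.2. δu = √(δa² + δb²) = √(0.00274 + 515) = 22.7, so δu/u = 0.0961.
Q is then a monomial in u, x, p:
δQ/Q = √((δu/u)² + (2·δx/x)² + (1·δp/p)²) = √(0.00923 + 0.0536 + 0.00254) = 0.256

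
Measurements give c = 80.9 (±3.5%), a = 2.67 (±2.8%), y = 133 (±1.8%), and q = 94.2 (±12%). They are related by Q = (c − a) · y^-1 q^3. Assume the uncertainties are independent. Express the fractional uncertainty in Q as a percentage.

36.2%

Let u = c − a = 78.2. δu = √(δc² + δa²) = √(8.02 + 0.00559) = 2.83, so δu/u = 0.0362.
Q is then a monomial in u, y, q:
δQ/Q = √((δu/u)² + (-1·δy/y)² + (3·δq/q)²) = √(0.00131 + 0.000324 + 0.130) = 0.362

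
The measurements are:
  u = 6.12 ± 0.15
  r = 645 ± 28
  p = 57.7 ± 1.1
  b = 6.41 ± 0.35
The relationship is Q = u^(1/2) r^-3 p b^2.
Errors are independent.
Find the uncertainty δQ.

Since Q is a product/quotient, work with relative uncertainties:
  (½·δu/u)² = (0.5×0.0245)² = 0.000150;  (-3·δr/r)² = (-3×0.0434)² = 0.0170;  (1·δp/p)² = (1×0.0191)² = 0.000363;  (2·δb/b)² = (2×0.0546)² = 0.0119
δQ/Q = √(0.0294) = 0.171
Q = 2.19e-05, so δQ = 0.171 × 2.19e-05 = 3.75e-06.

3.75e-06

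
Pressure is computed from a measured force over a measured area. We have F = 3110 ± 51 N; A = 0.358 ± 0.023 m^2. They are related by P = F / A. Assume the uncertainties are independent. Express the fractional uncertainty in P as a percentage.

6.63%

Relative error in a monomial: (δP/P)² = Σ (nᵢ · δxᵢ/xᵢ)².
  (1·δF/F)² = (1×0.0164)² = 0.000269;  (-1·δA/A)² = (-1×0.0642)² = 0.00413
δP/P = √(0.00440) = 0.0663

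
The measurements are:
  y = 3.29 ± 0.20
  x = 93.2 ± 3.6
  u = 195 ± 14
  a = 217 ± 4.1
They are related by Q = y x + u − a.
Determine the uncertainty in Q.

26.5

Let p = y·x = 307. δp/p = √((1·δy/y)² + (1·δx/x)²) = √(0.00370 + 0.00149) = 0.0720, so δp = 22.1.
Q = p + u − a: δQ = √(δp² + δu² + δa²) = √(488 + 196 + 16.8) = 26.5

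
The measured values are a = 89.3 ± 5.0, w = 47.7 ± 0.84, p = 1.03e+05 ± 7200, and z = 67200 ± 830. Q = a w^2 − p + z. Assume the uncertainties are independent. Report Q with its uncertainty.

(1.67 ± 0.153) × 10^5

Let h = a·w^2 = 2.03e+05. δh/h = √((1·δa/a)² + (2·δw/w)²) = √(0.00313 + 0.00124) = 0.0661, so δh = 13400.
Q = h − p + z: δQ = √(δh² + δp² + δz²) = √(1.81e+08 + 5.18e+07 + 6.89e+05) = 15300
Q = 1.67e+05.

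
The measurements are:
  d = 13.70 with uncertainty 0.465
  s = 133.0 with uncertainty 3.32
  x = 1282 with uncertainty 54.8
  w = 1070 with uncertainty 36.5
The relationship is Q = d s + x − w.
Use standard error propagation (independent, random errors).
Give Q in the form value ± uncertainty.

Let p = d·s = 1822. δp/p = √((1·δd/d)² + (1·δs/s)²) = √(0.00115 + 0.000623) = 0.0421, so δp = 76.8.
Q = p + x − w: δQ = √(δp² + δx² + δw²) = √(5890 + 3000 + 1330) = 101
Q = 2034.

2034 ± 101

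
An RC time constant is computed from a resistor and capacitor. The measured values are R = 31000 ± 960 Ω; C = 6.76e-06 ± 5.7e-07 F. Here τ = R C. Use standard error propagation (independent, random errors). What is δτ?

0.0188 s

τ is a product of powers, so relative uncertainties combine in quadrature:
  (1·δR/R)² = (1×0.0310)² = 0.000959;  (1·δC/C)² = (1×0.0843)² = 0.00711
δτ/τ = √(0.00807) = 0.0898
τ = 0.210 s, so δτ = 0.0898 × 0.210 = 0.0188 s.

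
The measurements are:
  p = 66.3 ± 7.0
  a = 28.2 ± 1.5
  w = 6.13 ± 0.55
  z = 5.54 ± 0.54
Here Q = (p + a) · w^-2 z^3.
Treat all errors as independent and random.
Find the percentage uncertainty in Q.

Let u = p + a = 94.5. δu = √(δp² + δa²) = √(49.0 + 2.25) = 7.16, so δu/u = 0.0758.
Q is then a monomial in u, w, z:
δQ/Q = √((δu/u)² + (-2·δw/w)² + (3·δz/z)²) = √(0.00574 + 0.0322 + 0.0855) = 0.351

35.1%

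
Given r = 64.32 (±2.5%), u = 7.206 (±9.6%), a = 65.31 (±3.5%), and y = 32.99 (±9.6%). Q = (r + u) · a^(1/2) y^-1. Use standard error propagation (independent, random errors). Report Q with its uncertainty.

Let w = r + u = 71.53. δw = √(δr² + δu²) = √(2.59 + 0.479) = 1.75, so δw/w = 0.0245.
Q is then a monomial in w, a, y:
δQ/Q = √((δw/w)² + (½·δa/a)² + (-1·δy/y)²) = √(0.000599 + 0.000306 + 0.00922) = 0.101
Q = 17.52, so δQ = 0.101 × 17.52 = 1.76.

17.52 ± 1.76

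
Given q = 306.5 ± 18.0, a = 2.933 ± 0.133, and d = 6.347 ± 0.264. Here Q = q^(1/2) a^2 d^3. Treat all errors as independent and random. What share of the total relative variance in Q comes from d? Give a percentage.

63.1%

(δQ/Q)² = (½·δq/q)² + (2·δa/a)² + (3·δd/d)²
  q term: (0.5×0.0587)² = 0.000862
  a term: (2×0.0453)² = 0.00823
  d term: (3×0.0416)² = 0.0156
Total = 0.0247. Share from d = 0.0156/0.0247 = 0.631.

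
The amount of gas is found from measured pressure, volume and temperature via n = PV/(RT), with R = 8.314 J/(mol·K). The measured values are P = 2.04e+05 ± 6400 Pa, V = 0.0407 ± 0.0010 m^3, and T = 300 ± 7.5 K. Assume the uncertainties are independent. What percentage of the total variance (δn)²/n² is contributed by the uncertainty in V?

(δn/n)² = (1·δP/P)² + (1·δV/V)² + (-1·δT/T)²
  P term: (1×0.0314)² = 0.000984
  V term: (1×0.0246)² = 0.000604
  T term: (-1×0.0250)² = 0.000625
Total = 0.00221. Share from V = 0.000604/0.00221 = 0.273.

27.3%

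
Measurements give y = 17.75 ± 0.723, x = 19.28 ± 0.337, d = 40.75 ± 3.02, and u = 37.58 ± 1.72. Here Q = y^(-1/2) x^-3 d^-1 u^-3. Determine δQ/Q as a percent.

Q is a product of powers, so relative uncertainties combine in quadrature:
  (−½·δy/y)² = (-0.5×0.0407)² = 0.000415;  (-3·δx/x)² = (-3×0.0175)² = 0.00275;  (-1·δd/d)² = (-1×0.0741)² = 0.00549;  (-3·δu/u)² = (-3×0.0458)² = 0.0189
δQ/Q = √(0.0275) = 0.166

16.6%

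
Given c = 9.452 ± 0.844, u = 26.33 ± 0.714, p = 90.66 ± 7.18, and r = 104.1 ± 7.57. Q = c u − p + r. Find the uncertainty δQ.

Let w = c·u = 248.9. δw/w = √((1·δc/c)² + (1·δu/u)²) = √(0.00797 + 0.000735) = 0.0933, so δw = 23.2.
Q = w − p + r: δQ = √(δw² + δp² + δr²) = √(539 + 51.6 + 57.3) = 25.5

25.5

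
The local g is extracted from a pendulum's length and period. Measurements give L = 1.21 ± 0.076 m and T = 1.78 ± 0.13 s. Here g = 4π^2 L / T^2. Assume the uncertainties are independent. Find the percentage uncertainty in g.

15.9%

Each factor contributes (exponent × relative error)² to (δg/g)²:
  (1·δL/L)² = (1×0.0628)² = 0.00395;  (-2·δT/T)² = (-2×0.0730)² = 0.0213
δg/g = √(0.0253) = 0.159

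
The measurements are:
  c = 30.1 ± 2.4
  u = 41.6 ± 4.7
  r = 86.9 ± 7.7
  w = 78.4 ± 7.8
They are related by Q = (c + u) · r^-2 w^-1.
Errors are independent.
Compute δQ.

2.62e-05

Let h = c + u = 71.7. δh = √(δc² + δu²) = √(5.76 + 22.1) = 5.28, so δh/h = 0.0736.
Q is then a monomial in h, r, w:
δQ/Q = √((δh/h)² + (-2·δr/r)² + (-1·δw/w)²) = √(0.00542 + 0.0314 + 0.00990) = 0.216
Q = 0.000121, so δQ = 0.216 × 0.000121 = 2.62e-05.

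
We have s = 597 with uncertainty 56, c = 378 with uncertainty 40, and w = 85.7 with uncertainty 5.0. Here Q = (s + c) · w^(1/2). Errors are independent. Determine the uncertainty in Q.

689

Let u = s + c = 975. δu = √(δs² + δc²) = √(3140 + 1600) = 68.8, so δu/u = 0.0706.
Q is then a monomial in u, w:
δQ/Q = √((δu/u)² + (½·δw/w)²) = √(0.00498 + 0.000851) = 0.0764
Q = 9030, so δQ = 0.0764 × 9030 = 689.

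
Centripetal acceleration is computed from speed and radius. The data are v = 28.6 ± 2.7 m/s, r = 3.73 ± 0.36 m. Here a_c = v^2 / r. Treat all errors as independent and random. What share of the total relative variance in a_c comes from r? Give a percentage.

20.7%

(δa_c/a_c)² = (2·δv/v)² + (-1·δr/r)²
  v term: (2×0.0944)² = 0.0356
  r term: (-1×0.0965)² = 0.00932
Total = 0.0450. Share from r = 0.00932/0.0450 = 0.207.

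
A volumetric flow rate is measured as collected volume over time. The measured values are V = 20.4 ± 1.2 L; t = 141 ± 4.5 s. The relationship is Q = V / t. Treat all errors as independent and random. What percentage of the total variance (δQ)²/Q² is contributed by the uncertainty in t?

22.7%

(δQ/Q)² = (1·δV/V)² + (-1·δt/t)²
  V term: (1×0.0588)² = 0.00346
  t term: (-1×0.0319)² = 0.00102
Total = 0.00448. Share from t = 0.00102/0.00448 = 0.227.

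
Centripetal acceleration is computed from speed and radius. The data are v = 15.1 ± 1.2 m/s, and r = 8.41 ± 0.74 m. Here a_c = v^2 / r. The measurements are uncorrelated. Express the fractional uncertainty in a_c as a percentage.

18.2%

Each factor contributes (exponent × relative error)² to (δa_c/a_c)²:
  (2·δv/v)² = (2×0.0795)² = 0.0253;  (-1·δr/r)² = (-1×0.0880)² = 0.00774
δa_c/a_c = √(0.0330) = 0.182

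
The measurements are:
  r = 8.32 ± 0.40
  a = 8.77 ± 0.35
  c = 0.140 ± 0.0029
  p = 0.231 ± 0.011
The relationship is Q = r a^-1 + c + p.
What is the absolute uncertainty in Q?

0.0604

Let w = r·a^-1 = 0.949. δw/w = √((1·δr/r)² + (-1·δa/a)²) = √(0.00231 + 0.00159) = 0.0625, so δw = 0.0593.
Q = w + c + p: δQ = √(δw² + δc² + δp²) = √(0.00351 + 8.41e-06 + 0.000121) = 0.0604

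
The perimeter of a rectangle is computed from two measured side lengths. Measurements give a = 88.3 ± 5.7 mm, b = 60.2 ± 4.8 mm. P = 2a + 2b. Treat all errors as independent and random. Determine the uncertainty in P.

For a sum/difference, combine absolute errors in quadrature:
  (2·δa)² = 130;  (2·δb)² = 92.2
δP = √(222) = 14.9 mm

14.9 mm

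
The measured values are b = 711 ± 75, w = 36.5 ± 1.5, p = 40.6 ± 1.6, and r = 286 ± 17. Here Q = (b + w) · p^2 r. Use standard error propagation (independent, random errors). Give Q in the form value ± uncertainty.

(3.52 ± 0.496) × 10^8

Let u = b + w = 748. δu = √(δb² + δw²) = √(5620 + 2.25) = 75.0, so δu/u = 0.100.
Q is then a monomial in u, p, r:
δQ/Q = √((δu/u)² + (2·δp/p)² + (1·δr/r)²) = √(0.0101 + 0.00621 + 0.00353) = 0.141
Q = 3.52e+08, so δQ = 0.141 × 3.52e+08 = 4.96e+07.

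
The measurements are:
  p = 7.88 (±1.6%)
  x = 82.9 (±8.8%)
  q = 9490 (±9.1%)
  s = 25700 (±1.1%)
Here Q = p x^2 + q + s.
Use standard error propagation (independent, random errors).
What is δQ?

Let w = p·x^2 = 54200. δw/w = √((1·δp/p)² + (2·δx/x)²) = √(0.000256 + 0.0310) = 0.177, so δw = 9570.
Q = w + q + s: δQ = √(δw² + δq² + δs²) = √(9.16e+07 + 7.46e+05 + 79900) = 9610

9610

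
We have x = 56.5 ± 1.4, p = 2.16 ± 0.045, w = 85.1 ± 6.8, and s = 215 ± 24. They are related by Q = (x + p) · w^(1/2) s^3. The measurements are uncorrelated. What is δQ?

1.82e+09

Let u = x + p = 58.7. δu = √(δx² + δp²) = √(1.96 + 0.00202) = 1.40, so δu/u = 0.0239.
Q is then a monomial in u, w, s:
δQ/Q = √((δu/u)² + (½·δw/w)² + (3·δs/s)²) = √(0.000570 + 0.00160 + 0.112) = 0.338
Q = 5.38e+09, so δQ = 0.338 × 5.38e+09 = 1.82e+09.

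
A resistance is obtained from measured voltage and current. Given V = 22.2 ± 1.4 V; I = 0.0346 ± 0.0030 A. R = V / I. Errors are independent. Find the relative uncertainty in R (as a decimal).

0.107

Since R is a product/quotient, work with relative uncertainties:
  (1·δV/V)² = (1×0.0631)² = 0.00398;  (-1·δI/I)² = (-1×0.0867)² = 0.00752
δR/R = √(0.0115) = 0.107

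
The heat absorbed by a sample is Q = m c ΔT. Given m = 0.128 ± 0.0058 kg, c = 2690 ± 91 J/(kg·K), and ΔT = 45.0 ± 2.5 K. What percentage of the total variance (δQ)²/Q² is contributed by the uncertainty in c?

18.2%

(δQ/Q)² = (1·δm/m)² + (1·δc/c)² + (1·δΔT/ΔT)²
  m term: (1×0.0453)² = 0.00205
  c term: (1×0.0338)² = 0.00114
  ΔT term: (1×0.0556)² = 0.00309
Total = 0.00628. Share from c = 0.00114/0.00628 = 0.182.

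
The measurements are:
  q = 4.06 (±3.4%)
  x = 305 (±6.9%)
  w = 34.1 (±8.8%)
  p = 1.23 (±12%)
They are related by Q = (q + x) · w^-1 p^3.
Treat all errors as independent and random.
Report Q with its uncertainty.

16.9 ± 6.36

Let u = q + x = 309. δu = √(δq² + δx²) = √(0.0191 + 443) = 21.0, so δu/u = 0.0681.
Q is then a monomial in u, w, p:
δQ/Q = √((δu/u)² + (-1·δw/w)² + (3·δp/p)²) = √(0.00464 + 0.00774 + 0.130) = 0.377
Q = 16.9, so δQ = 0.377 × 16.9 = 6.36.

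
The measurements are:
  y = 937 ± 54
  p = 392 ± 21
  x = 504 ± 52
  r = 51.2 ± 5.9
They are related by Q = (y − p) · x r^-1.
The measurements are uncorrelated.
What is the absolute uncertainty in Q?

1010

Let u = y − p = 545. δu = √(δy² + δp²) = √(2920 + 441) = 57.9, so δu/u = 0.106.
Q is then a monomial in u, x, r:
δQ/Q = √((δu/u)² + (1·δx/x)² + (-1·δr/r)²) = √(0.0113 + 0.0106 + 0.0133) = 0.188
Q = 5360, so δQ = 0.188 × 5360 = 1010.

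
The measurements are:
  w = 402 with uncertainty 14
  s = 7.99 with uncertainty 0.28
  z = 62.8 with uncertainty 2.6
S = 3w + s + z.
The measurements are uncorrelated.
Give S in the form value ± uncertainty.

Sums and differences: (δS)² = Σ (cᵢ δxᵢ)².
  (3·δw)² = 1760;  (δs)² = 0.0784;  (δz)² = 6.76
δS = √(1770) = 42.1
S = 1280.

1280 ± 42.1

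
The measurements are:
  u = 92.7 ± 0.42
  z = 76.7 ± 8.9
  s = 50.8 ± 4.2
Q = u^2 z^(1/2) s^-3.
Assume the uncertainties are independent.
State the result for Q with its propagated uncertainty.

0.574 ± 0.146

Relative error in a monomial: (δQ/Q)² = Σ (nᵢ · δxᵢ/xᵢ)².
  (2·δu/u)² = (2×0.00453)² = 8.21e-05;  (½·δz/z)² = (0.5×0.116)² = 0.00337;  (-3·δs/s)² = (-3×0.0827)² = 0.0615
δQ/Q = √(0.0650) = 0.255
Q = 0.574, so δQ = 0.255 × 0.574 = 0.146.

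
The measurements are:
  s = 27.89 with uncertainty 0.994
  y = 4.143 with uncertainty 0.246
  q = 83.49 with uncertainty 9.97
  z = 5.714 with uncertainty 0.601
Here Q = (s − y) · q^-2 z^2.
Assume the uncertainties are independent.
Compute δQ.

Let u = s − y = 23.75. δu = √(δs² + δy²) = √(0.988 + 0.0605) = 1.02, so δu/u = 0.0431.
Q is then a monomial in u, q, z:
δQ/Q = √((δu/u)² + (-2·δq/q)² + (2·δz/z)²) = √(0.00186 + 0.0570 + 0.0443) = 0.321
Q = 0.1112, so δQ = 0.321 × 0.1112 = 0.0357.

0.0357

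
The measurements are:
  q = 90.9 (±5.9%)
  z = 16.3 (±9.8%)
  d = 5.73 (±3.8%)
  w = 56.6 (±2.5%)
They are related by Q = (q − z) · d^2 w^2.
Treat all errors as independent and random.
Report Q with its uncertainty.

(7.85 ± 0.925) × 10^6

Let u = q − z = 74.6. δu = √(δq² + δz²) = √(28.8 + 2.55) = 5.60, so δu/u = 0.0750.
Q is then a monomial in u, d, w:
δQ/Q = √((δu/u)² + (2·δd/d)² + (2·δw/w)²) = √(0.00563 + 0.00578 + 0.00250) = 0.118
Q = 7.85e+06, so δQ = 0.118 × 7.85e+06 = 9.25e+05.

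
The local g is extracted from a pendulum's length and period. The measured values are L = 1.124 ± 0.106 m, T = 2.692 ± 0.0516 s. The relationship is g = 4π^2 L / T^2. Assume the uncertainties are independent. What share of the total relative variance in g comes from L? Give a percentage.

85.8%

(δg/g)² = (1·δL/L)² + (-2·δT/T)²
  L term: (1×0.0943)² = 0.00889
  T term: (-2×0.0192)² = 0.00147
Total = 0.0104. Share from L = 0.00889/0.0104 = 0.858.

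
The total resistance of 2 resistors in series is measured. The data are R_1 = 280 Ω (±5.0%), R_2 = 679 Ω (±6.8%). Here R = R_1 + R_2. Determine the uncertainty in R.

R is a linear combination, so absolute uncertainties add in quadrature:
  (δR_1)² = 196;  (δR_2)² = 2130
δR = √(2330) = 48.2 Ω

48.2 Ω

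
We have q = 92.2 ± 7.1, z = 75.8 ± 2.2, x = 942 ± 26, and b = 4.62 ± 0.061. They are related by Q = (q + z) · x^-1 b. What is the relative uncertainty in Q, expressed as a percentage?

5.38%

Let u = q + z = 168. δu = √(δq² + δz²) = √(50.4 + 4.84) = 7.43, so δu/u = 0.0442.
Q is then a monomial in u, x, b:
δQ/Q = √((δu/u)² + (-1·δx/x)² + (1·δb/b)²) = √(0.00196 + 0.000762 + 0.000174) = 0.0538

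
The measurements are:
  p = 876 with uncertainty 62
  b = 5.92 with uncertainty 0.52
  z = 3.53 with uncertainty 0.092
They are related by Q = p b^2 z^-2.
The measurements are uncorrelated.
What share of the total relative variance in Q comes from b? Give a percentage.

(δQ/Q)² = (1·δp/p)² + (2·δb/b)² + (-2·δz/z)²
  p term: (1×0.0708)² = 0.00501
  b term: (2×0.0878)² = 0.0309
  z term: (-2×0.0261)² = 0.00272
Total = 0.0386. Share from b = 0.0309/0.0386 = 0.800.

80.0%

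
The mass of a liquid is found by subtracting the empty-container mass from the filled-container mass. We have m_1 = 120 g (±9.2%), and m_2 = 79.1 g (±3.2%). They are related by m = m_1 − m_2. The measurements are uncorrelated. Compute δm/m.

Each term contributes (cᵢ δxᵢ)² to (δm)²:
  (δm_1)² = 122;  (δm_2)² = 6.41
δm = √(128) = 11.3 g
m = 40.9 g, so δm/m = 11.3/40.9 = 0.277.

0.277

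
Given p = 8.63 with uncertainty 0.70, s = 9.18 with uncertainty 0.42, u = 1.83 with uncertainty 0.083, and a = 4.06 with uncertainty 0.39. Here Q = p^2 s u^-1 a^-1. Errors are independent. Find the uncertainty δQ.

18.3

Products/powers → add relative errors in quadrature, weighted by exponent:
  (2·δp/p)² = (2×0.0811)² = 0.0263;  (1·δs/s)² = (1×0.0458)² = 0.00209;  (-1·δu/u)² = (-1×0.0454)² = 0.00206;  (-1·δa/a)² = (-1×0.0961)² = 0.00923
δQ/Q = √(0.0397) = 0.199
Q = 92.0, so δQ = 0.199 × 92.0 = 18.3.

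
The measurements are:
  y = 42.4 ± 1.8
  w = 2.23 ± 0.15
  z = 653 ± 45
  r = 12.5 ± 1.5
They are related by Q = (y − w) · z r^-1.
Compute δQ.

305

Let u = y − w = 40.2. δu = √(δy² + δw²) = √(3.24 + 0.0225) = 1.81, so δu/u = 0.0450.
Q is then a monomial in u, z, r:
δQ/Q = √((δu/u)² + (1·δz/z)² + (-1·δr/r)²) = √(0.00202 + 0.00475 + 0.0144) = 0.146
Q = 2100, so δQ = 0.146 × 2100 = 305.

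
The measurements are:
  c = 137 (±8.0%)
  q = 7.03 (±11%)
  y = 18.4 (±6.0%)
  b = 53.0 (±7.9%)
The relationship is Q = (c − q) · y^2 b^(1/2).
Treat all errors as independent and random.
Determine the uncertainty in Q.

Let u = c − q = 130. δu = √(δc² + δq²) = √(120 + 0.598) = 11.0, so δu/u = 0.0845.
Q is then a monomial in u, y, b:
δQ/Q = √((δu/u)² + (2·δy/y)² + (½·δb/b)²) = √(0.00715 + 0.0144 + 0.00156) = 0.152
Q = 3.2e+05, so δQ = 0.152 × 3.2e+05 = 48700.

48700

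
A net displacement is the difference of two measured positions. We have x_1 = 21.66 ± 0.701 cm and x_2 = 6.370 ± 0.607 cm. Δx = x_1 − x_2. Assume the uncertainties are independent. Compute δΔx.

0.927 cm

For a sum/difference, combine absolute errors in quadrature:
  (δx_1)² = 0.491;  (δx_2)² = 0.368
δΔx = √(0.860) = 0.927 cm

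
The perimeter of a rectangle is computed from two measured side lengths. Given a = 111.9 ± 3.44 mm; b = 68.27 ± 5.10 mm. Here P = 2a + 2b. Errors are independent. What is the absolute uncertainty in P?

Sums and differences: (δP)² = Σ (cᵢ δxᵢ)².
  (2·δa)² = 47.3;  (2·δb)² = 104
δP = √(151) = 12.3 mm

12.3 mm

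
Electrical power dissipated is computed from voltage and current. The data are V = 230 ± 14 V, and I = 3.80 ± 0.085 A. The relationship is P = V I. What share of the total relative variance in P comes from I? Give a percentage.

(δP/P)² = (1·δV/V)² + (1·δI/I)²
  V term: (1×0.0609)² = 0.00371
  I term: (1×0.0224)² = 0.000500
Total = 0.00421. Share from I = 0.000500/0.00421 = 0.119.

11.9%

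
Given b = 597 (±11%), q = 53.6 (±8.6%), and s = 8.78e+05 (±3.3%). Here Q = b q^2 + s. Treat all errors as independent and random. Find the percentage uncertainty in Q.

13.6%

Let p = b·q^2 = 1.72e+06. δp/p = √((1·δb/b)² + (2·δq/q)²) = √(0.0121 + 0.0296) = 0.204, so δp = 3.5e+05.
Q = p + s: δQ = √(δp² + δs²) = √(1.23e+11 + 8.39e+08) = 3.51e+05
Q = 2.59e+06, so δQ/Q = 3.51e+05/2.59e+06 = 0.136.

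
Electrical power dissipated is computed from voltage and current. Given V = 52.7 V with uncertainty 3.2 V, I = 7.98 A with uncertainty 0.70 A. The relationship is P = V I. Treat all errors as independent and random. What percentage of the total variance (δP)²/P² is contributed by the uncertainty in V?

(δP/P)² = (1·δV/V)² + (1·δI/I)²
  V term: (1×0.0607)² = 0.00369
  I term: (1×0.0877)² = 0.00769
Total = 0.0114. Share from V = 0.00369/0.0114 = 0.324.

32.4%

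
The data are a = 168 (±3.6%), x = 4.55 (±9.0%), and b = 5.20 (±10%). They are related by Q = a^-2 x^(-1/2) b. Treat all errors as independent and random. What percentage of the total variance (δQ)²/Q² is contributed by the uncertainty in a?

(δQ/Q)² = (-2·δa/a)² + (−½·δx/x)² + (1·δb/b)²
  a term: (-2×0.0360)² = 0.00518
  x term: (-0.5×0.0900)² = 0.00202
  b term: (1×0.100)² = 0.0100
Total = 0.0172. Share from a = 0.00518/0.0172 = 0.301.

30.1%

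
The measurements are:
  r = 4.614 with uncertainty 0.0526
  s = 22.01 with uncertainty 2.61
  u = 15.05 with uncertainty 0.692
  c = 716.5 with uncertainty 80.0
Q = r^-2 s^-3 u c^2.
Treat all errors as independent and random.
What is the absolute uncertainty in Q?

Each factor contributes (exponent × relative error)² to (δQ/Q)²:
  (-2·δr/r)² = (-2×0.0114)² = 0.000520;  (-3·δs/s)² = (-3×0.119)² = 0.127;  (1·δu/u)² = (1×0.0460)² = 0.00211;  (2·δc/c)² = (2×0.112)² = 0.0499
δQ/Q = √(0.179) = 0.423
Q = 34.04, so δQ = 0.423 × 34.04 = 14.4.

14.4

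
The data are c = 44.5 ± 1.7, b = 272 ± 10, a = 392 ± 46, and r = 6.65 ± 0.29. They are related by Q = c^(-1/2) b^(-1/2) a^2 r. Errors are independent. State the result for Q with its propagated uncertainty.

Relative error in a monomial: (δQ/Q)² = Σ (nᵢ · δxᵢ/xᵢ)².
  (−½·δc/c)² = (-0.5×0.0382)² = 0.000365;  (−½·δb/b)² = (-0.5×0.0368)² = 0.000338;  (2·δa/a)² = (2×0.117)² = 0.0551;  (1·δr/r)² = (1×0.0436)² = 0.00190
δQ/Q = √(0.0577) = 0.240
Q = 9290, so δQ = 0.240 × 9290 = 2230.

9290 ± 2230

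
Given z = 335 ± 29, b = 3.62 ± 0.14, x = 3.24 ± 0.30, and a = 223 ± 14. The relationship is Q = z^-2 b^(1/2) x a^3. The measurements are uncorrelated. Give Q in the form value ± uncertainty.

609 ± 166

Since Q is a product/quotient, work with relative uncertainties:
  (-2·δz/z)² = (-2×0.0866)² = 0.0300;  (½·δb/b)² = (0.5×0.0387)² = 0.000374;  (1·δx/x)² = (1×0.0926)² = 0.00857;  (3·δa/a)² = (3×0.0628)² = 0.0355
δQ/Q = √(0.0744) = 0.273
Q = 609, so δQ = 0.273 × 609 = 166.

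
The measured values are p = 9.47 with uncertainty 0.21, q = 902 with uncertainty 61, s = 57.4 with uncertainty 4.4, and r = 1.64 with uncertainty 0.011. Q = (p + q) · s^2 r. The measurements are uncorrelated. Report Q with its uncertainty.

Let u = p + q = 911. δu = √(δp² + δq²) = √(0.0441 + 3720) = 61.0, so δu/u = 0.0669.
Q is then a monomial in u, s, r:
δQ/Q = √((δu/u)² + (2·δs/s)² + (1·δr/r)²) = √(0.00448 + 0.0235 + 4.5e-05) = 0.167
Q = 4.93e+06, so δQ = 0.167 × 4.93e+06 = 8.25e+05.

(4.93 ± 0.825) × 10^6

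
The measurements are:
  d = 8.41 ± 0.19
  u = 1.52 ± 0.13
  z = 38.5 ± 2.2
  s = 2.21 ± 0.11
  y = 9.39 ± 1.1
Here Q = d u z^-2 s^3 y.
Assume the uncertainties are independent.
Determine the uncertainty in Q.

Each factor contributes (exponent × relative error)² to (δQ/Q)²:
  (1·δd/d)² = (1×0.0226)² = 0.000510;  (1·δu/u)² = (1×0.0855)² = 0.00731;  (-2·δz/z)² = (-2×0.0571)² = 0.0131;  (3·δs/s)² = (3×0.0498)² = 0.0223;  (1·δy/y)² = (1×0.117)² = 0.0137
δQ/Q = √(0.0569) = 0.239
Q = 0.874, so δQ = 0.239 × 0.874 = 0.209.

0.209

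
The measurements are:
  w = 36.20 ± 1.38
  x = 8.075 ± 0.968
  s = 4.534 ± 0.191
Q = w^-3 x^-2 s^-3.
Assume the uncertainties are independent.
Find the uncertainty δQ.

Since Q is a product/quotient, work with relative uncertainties:
  (-3·δw/w)² = (-3×0.0381)² = 0.0131;  (-2·δx/x)² = (-2×0.120)² = 0.0575;  (-3·δs/s)² = (-3×0.0421)² = 0.0160
δQ/Q = √(0.0865) = 0.294
Q = 3.469e-09, so δQ = 0.294 × 3.469e-09 = 1.02e-09.

1.02e-09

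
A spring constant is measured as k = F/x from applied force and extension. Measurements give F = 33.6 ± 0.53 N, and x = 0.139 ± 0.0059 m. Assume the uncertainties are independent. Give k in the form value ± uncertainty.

242 ± 10.9 N/m

Relative error in a monomial: (δk/k)² = Σ (nᵢ · δxᵢ/xᵢ)².
  (1·δF/F)² = (1×0.0158)² = 0.000249;  (-1·δx/x)² = (-1×0.0424)² = 0.00180
δk/k = √(0.00205) = 0.0453
k = 242 N/m, so δk = 0.0453 × 242 = 10.9 N/m.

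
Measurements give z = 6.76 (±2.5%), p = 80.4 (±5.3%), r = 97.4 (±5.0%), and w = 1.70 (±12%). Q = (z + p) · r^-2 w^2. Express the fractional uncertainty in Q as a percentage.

Let u = z + p = 87.2. δu = √(δz² + δp²) = √(0.0286 + 18.2) = 4.26, so δu/u = 0.0489.
Q is then a monomial in u, r, w:
δQ/Q = √((δu/u)² + (-2·δr/r)² + (2·δw/w)²) = √(0.00239 + 0.0100 + 0.0576) = 0.265

26.5%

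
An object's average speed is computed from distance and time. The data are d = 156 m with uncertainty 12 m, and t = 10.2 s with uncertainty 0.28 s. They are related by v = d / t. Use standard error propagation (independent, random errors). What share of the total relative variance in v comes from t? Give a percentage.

(δv/v)² = (1·δd/d)² + (-1·δt/t)²
  d term: (1×0.0769)² = 0.00592
  t term: (-1×0.0275)² = 0.000754
Total = 0.00667. Share from t = 0.000754/0.00667 = 0.113.

11.3%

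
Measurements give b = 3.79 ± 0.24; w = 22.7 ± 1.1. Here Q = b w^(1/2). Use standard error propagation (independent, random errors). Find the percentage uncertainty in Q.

6.78%

Products/powers → add relative errors in quadrature, weighted by exponent:
  (1·δb/b)² = (1×0.0633)² = 0.00401;  (½·δw/w)² = (0.5×0.0485)² = 0.000587
δQ/Q = √(0.00460) = 0.0678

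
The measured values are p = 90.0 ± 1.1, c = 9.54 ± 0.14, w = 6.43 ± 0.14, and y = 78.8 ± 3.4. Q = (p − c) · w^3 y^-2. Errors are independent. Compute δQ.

0.376

Let u = p − c = 80.5. δu = √(δp² + δc²) = √(1.21 + 0.0196) = 1.11, so δu/u = 0.0138.
Q is then a monomial in u, w, y:
δQ/Q = √((δu/u)² + (3·δw/w)² + (-2·δy/y)²) = √(0.000190 + 0.00427 + 0.00745) = 0.109
Q = 3.44, so δQ = 0.109 × 3.44 = 0.376.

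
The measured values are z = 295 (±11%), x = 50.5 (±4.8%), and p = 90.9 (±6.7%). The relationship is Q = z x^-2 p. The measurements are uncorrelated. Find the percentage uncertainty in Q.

Relative error in a monomial: (δQ/Q)² = Σ (nᵢ · δxᵢ/xᵢ)².
  (1·δz/z)² = (1×0.110)² = 0.0121;  (-2·δx/x)² = (-2×0.0480)² = 0.00922;  (1·δp/p)² = (1×0.0670)² = 0.00449
δQ/Q = √(0.0258) = 0.161

16.1%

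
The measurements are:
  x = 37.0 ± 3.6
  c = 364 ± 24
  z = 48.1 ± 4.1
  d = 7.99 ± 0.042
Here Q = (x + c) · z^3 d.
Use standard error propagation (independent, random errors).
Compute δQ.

Let u = x + c = 401. δu = √(δx² + δc²) = √(13.0 + 576) = 24.3, so δu/u = 0.0605.
Q is then a monomial in u, z, d:
δQ/Q = √((δu/u)² + (3·δz/z)² + (1·δd/d)²) = √(0.00366 + 0.0654 + 2.76e-05) = 0.263
Q = 3.57e+08, so δQ = 0.263 × 3.57e+08 = 9.37e+07.

9.37e+07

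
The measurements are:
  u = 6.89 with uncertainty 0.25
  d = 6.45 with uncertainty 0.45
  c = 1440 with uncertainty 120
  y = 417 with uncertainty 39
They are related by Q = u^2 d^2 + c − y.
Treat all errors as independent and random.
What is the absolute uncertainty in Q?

335

Let p = u^2·d^2 = 1970. δp/p = √((2·δu/u)² + (2·δd/d)²) = √(0.00527 + 0.0195) = 0.157, so δp = 311.
Q = p + c − y: δQ = √(δp² + δc² + δy²) = √(96500 + 14400 + 1520) = 335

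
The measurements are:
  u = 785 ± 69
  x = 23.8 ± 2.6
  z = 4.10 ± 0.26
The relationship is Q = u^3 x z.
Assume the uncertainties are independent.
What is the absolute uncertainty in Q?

Q is a product of powers, so relative uncertainties combine in quadrature:
  (3·δu/u)² = (3×0.0879)² = 0.0695;  (1·δx/x)² = (1×0.109)² = 0.0119;  (1·δz/z)² = (1×0.0634)² = 0.00402
δQ/Q = √(0.0855) = 0.292
Q = 4.72e+10, so δQ = 0.292 × 4.72e+10 = 1.38e+10.

1.38e+10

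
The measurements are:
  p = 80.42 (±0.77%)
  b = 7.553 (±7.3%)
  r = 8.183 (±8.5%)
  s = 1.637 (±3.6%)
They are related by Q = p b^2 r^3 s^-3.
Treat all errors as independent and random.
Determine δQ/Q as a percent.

Since Q is a product/quotient, work with relative uncertainties:
  (1·δp/p)² = (1×0.00770)² = 5.93e-05;  (2·δb/b)² = (2×0.0730)² = 0.0213;  (3·δr/r)² = (3×0.0850)² = 0.0650;  (-3·δs/s)² = (-3×0.0360)² = 0.0117
δQ/Q = √(0.0981) = 0.313

31.3%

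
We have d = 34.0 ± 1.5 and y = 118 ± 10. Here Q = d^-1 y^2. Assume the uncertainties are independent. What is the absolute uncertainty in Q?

71.7

For a monomial Q ∝ d^-1, y^2, fractional errors add in quadrature:
  (-1·δd/d)² = (-1×0.0441)² = 0.00195;  (2·δy/y)² = (2×0.0847)² = 0.0287
δQ/Q = √(0.0307) = 0.175
Q = 410, so δQ = 0.175 × 410 = 71.7.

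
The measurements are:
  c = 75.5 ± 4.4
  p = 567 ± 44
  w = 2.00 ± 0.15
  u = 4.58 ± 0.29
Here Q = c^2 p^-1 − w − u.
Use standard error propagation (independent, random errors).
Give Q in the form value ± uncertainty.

Let h = c^2·p^-1 = 10.1. δh/h = √((2·δc/c)² + (-1·δp/p)²) = √(0.0136 + 0.00602) = 0.140, so δh = 1.41.
Q = h − w − u: δQ = √(δh² + δw² + δu²) = √(1.98 + 0.0225 + 0.0841) = 1.45
Q = 3.47.

3.47 ± 1.45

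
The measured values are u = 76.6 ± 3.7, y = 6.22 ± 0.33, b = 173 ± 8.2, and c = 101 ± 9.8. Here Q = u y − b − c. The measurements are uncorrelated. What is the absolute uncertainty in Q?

Let p = u·y = 476. δp/p = √((1·δu/u)² + (1·δy/y)²) = √(0.00233 + 0.00281) = 0.0717, so δp = 34.2.
Q = p − b − c: δQ = √(δp² + δb² + δc²) = √(1170 + 67.2 + 96.0) = 36.5

36.5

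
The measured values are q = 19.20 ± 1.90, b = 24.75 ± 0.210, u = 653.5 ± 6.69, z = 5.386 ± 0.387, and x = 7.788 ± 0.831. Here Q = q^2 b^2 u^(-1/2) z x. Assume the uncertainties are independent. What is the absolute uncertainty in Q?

87700

Each factor contributes (exponent × relative error)² to (δQ/Q)²:
  (2·δq/q)² = (2×0.0990)² = 0.0392;  (2·δb/b)² = (2×0.00848)² = 0.000288;  (−½·δu/u)² = (-0.5×0.0102)² = 2.62e-05;  (1·δz/z)² = (1×0.0719)² = 0.00516;  (1·δx/x)² = (1×0.107)² = 0.0114
δQ/Q = √(0.0560) = 0.237
Q = 370500, so δQ = 0.237 × 370500 = 87700.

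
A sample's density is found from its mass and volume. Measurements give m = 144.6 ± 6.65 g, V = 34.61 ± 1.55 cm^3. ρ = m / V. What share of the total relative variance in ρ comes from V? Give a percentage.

(δρ/ρ)² = (1·δm/m)² + (-1·δV/V)²
  m term: (1×0.0460)² = 0.00211
  V term: (-1×0.0448)² = 0.00201
Total = 0.00412. Share from V = 0.00201/0.00412 = 0.487.

48.7%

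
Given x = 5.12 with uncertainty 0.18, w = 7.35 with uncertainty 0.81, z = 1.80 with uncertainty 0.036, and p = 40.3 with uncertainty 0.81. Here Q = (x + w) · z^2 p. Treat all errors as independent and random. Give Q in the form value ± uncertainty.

1630 ± 131

Let u = x + w = 12.5. δu = √(δx² + δw²) = √(0.0324 + 0.656) = 0.830, so δu/u = 0.0665.
Q is then a monomial in u, z, p:
δQ/Q = √((δu/u)² + (2·δz/z)² + (1·δp/p)²) = √(0.00443 + 0.00160 + 0.000404) = 0.0802
Q = 1630, so δQ = 0.0802 × 1630 = 131.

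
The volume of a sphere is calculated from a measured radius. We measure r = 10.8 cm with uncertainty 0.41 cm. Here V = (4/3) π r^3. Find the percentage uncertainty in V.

11.4%

For a monomial V ∝ r^3, fractional errors add in quadrature:
  (3·δr/r)² = (3×0.0380)² = 0.0130
δV/V = √(0.0130) = 0.114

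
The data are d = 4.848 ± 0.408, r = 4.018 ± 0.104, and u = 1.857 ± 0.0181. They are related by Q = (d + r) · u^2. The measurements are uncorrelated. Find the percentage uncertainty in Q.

5.13%

Let w = d + r = 8.866. δw = √(δd² + δr²) = √(0.166 + 0.0108) = 0.421, so δw/w = 0.0475.
Q is then a monomial in w, u:
δQ/Q = √((δw/w)² + (2·δu/u)²) = √(0.00226 + 0.000380) = 0.0513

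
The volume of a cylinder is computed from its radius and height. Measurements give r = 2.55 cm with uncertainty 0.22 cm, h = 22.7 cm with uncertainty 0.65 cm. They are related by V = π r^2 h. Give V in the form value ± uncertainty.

464 ± 81.1 cm^3

V is a product of powers, so relative uncertainties combine in quadrature:
  (2·δr/r)² = (2×0.0863)² = 0.0298;  (1·δh/h)² = (1×0.0286)² = 0.000820
δV/V = √(0.0306) = 0.175
V = 464 cm^3, so δV = 0.175 × 464 = 81.1 cm^3.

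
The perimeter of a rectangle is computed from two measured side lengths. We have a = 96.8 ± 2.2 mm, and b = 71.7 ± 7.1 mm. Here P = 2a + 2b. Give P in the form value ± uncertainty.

337 ± 14.9 mm

Absolute uncertainties add in quadrature for a linear combination:
  (2·δa)² = 19.4;  (2·δb)² = 202
δP = √(221) = 14.9 mm
P = 337 mm.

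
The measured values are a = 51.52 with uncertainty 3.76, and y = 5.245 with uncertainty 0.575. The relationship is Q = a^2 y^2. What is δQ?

Since Q is a product/quotient, work with relative uncertainties:
  (2·δa/a)² = (2×0.0730)² = 0.0213;  (2·δy/y)² = (2×0.110)² = 0.0481
δQ/Q = √(0.0694) = 0.263
Q = 73020, so δQ = 0.263 × 73020 = 19200.

19200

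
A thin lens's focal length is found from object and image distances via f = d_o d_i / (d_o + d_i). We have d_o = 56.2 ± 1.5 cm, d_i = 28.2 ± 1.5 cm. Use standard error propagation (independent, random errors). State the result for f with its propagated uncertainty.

18.8 ± 0.686 cm

∂f/∂d_o = (d_i/(d_o+d_i))² = 0.112;  ∂f/∂d_i = (d_o/(d_o+d_i))² = 0.443
δf = √((∂f/∂d_o · δd_o)² + (∂f/∂d_i · δd_i)²) = √(0.0280 + 0.442) = 0.686 cm
f = 18.8 cm.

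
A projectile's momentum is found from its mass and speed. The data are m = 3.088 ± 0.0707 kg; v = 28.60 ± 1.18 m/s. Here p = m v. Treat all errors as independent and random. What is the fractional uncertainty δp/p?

0.0472

Since p is a product/quotient, work with relative uncertainties:
  (1·δm/m)² = (1×0.0229)² = 0.000524;  (1·δv/v)² = (1×0.0413)² = 0.00170
δp/p = √(0.00223) = 0.0472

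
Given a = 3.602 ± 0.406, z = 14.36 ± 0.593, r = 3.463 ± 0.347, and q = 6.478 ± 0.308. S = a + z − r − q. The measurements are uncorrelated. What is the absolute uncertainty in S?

Sums and differences: (δS)² = Σ (cᵢ δxᵢ)².
  (δa)² = 0.165;  (δz)² = 0.352;  (δr)² = 0.120;  (δq)² = 0.0949
δS = √(0.732) = 0.855

0.855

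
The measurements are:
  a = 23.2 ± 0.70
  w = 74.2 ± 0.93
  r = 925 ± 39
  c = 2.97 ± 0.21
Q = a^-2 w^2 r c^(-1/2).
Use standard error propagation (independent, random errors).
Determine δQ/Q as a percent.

For a monomial Q ∝ a^-2, w^2, r, c^(-1/2), fractional errors add in quadrature:
  (-2·δa/a)² = (-2×0.0302)² = 0.00364;  (2·δw/w)² = (2×0.0125)² = 0.000628;  (1·δr/r)² = (1×0.0422)² = 0.00178;  (−½·δc/c)² = (-0.5×0.0707)² = 0.00125
δQ/Q = √(0.00730) = 0.0854

8.54%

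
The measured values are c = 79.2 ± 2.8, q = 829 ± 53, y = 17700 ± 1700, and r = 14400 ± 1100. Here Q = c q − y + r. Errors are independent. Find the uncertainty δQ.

Let p = c·q = 65700. δp/p = √((1·δc/c)² + (1·δq/q)²) = √(0.00125 + 0.00409) = 0.0731, so δp = 4800.
Q = p − y + r: δQ = √(δp² + δy² + δr²) = √(2.3e+07 + 2.89e+06 + 1.21e+06) = 5210

5210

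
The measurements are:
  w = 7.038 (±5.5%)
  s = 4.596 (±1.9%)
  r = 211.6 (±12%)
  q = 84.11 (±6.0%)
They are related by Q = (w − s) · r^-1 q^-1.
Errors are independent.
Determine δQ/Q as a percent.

Let u = w − s = 2.442. δu = √(δw² + δs²) = √(0.150 + 0.00763) = 0.397, so δu/u = 0.162.
Q is then a monomial in u, r, q:
δQ/Q = √((δu/u)² + (-1·δr/r)² + (-1·δq/q)²) = √(0.0264 + 0.0144 + 0.00360) = 0.211

21.1%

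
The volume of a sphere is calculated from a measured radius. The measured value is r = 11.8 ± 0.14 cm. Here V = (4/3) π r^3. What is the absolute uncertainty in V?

Relative error in a monomial: (δV/V)² = Σ (nᵢ · δxᵢ/xᵢ)².
  (3·δr/r)² = (3×0.0119)² = 0.00127
δV/V = √(0.00127) = 0.0356
V = 6880 cm^3, so δV = 0.0356 × 6880 = 245 cm^3.

245 cm^3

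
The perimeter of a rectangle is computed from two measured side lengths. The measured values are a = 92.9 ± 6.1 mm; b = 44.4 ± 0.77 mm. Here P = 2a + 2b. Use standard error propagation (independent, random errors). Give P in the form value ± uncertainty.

275 ± 12.3 mm

P is a linear combination, so absolute uncertainties add in quadrature:
  (2·δa)² = 149;  (2·δb)² = 2.37
δP = √(151) = 12.3 mm
P = 275 mm.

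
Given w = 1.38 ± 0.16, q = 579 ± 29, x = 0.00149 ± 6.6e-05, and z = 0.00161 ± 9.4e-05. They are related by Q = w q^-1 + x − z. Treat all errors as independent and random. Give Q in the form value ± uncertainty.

0.00226 ± 0.000322

Let p = w·q^-1 = 0.00238. δp/p = √((1·δw/w)² + (-1·δq/q)²) = √(0.0134 + 0.00251) = 0.126, so δp = 0.000301.
Q = p + x − z: δQ = √(δp² + δx² + δz²) = √(9.06e-08 + 4.36e-09 + 8.84e-09) = 0.000322
Q = 0.00226.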